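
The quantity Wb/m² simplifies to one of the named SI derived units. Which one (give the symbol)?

T

Wb = V·s (flux: a volt is a weber per second),
    = kg·m²·s⁻²·A⁻¹.
Combining: Wb·m⁻² = (kg·m²·s⁻²·A⁻¹) · m⁻² = kg·s⁻²·A⁻¹.
kg·s⁻²·A⁻¹ is the base-SI form of the tesla.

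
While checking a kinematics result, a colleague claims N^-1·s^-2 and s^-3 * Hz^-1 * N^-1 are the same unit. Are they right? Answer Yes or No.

Left side:
  N = kg·m/s² = kg·m·s⁻² (force = mass × acceleration).
  So N⁻¹ = kg⁻¹·m⁻¹·s².
  Combining: N⁻¹·s⁻² = (kg⁻¹·m⁻¹·s²) · s⁻² = kg⁻¹·m⁻¹.
Right side:
  Hz = 1/s = s⁻¹ (frequency is cycles per second).
  So Hz⁻¹ = s.
  N = kg·m/s² = kg·m·s⁻² (force = mass × acceleration).
  So N⁻¹ = kg⁻¹·m⁻¹·s².
  Combining: s⁻³·Hz⁻¹·N⁻¹ = s⁻³ · s · (kg⁻¹·m⁻¹·s²) = kg⁻¹·m⁻¹.
Both reduce to kg⁻¹·m⁻¹.

Yes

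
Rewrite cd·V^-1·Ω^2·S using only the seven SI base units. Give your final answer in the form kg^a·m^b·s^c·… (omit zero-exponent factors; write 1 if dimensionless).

A⁻¹·cd

V = kg·m²·s⁻³·A⁻¹.
So V⁻¹ = kg⁻¹·m⁻²·s³·A.
Ω = kg·m²·s⁻³·A⁻².
So Ω² = kg²·m⁴·s⁻⁶·A⁻⁴.
S = kg⁻¹·m⁻²·s³·A².
Combining: cd·V⁻¹·Ω²·S = cd · (kg⁻¹·m⁻²·s³·A) · (kg²·m⁴·s⁻⁶·A⁻⁴) · (kg⁻¹·m⁻²·s³·A²) = A⁻¹·cd.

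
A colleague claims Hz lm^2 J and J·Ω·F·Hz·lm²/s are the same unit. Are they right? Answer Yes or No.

Left side:
  Hz = s⁻¹.
  lm = cd.
  So lm² = cd².
  J = kg·m²·s⁻².
  Combining: Hz·lm²·J = s⁻¹ · cd² · (kg·m²·s⁻²) = kg·m²·s⁻³·cd².
Right side:
  J = kg·m²·s⁻².
  Ω = kg·m²·s⁻³·A⁻².
  F = kg⁻¹·m⁻²·s⁴·A².
  Hz = s⁻¹.
  lm = cd.
  So lm² = cd².
  Combining: J·Ω·F·s⁻¹·Hz·lm² = (kg·m²·s⁻²) · (kg·m²·s⁻³·A⁻²) · (kg⁻¹·m⁻²·s⁴·A²) · s⁻¹ · s⁻¹ · cd² = kg·m²·s⁻³·cd².
Both reduce to kg·m²·s⁻³·cd².

Yes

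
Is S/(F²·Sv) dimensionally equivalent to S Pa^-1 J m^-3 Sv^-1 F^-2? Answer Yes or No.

Left side:
  F = kg⁻¹·m⁻²·s⁴·A².
  So F⁻² = kg²·m⁴·s⁻⁸·A⁻⁴.
  Sv = m²·s⁻².
  So Sv⁻¹ = m⁻²·s².
  S = kg⁻¹·m⁻²·s³·A².
  Combining: F⁻²·Sv⁻¹·S = (kg²·m⁴·s⁻⁸·A⁻⁴) · (m⁻²·s²) · (kg⁻¹·m⁻²·s³·A²) = kg·s⁻³·A⁻².
Right side:
  S = 1/Ω (conductance is reciprocal resistance),
      = kg⁻¹·m⁻²·s³·A².
  Pa = N/m² (pressure = force per area),
      = kg·m⁻¹·s⁻².
  So Pa⁻¹ = kg⁻¹·m·s².
  J = N·m (work = force × distance),
      = kg·m²·s⁻².
  Sv = J/kg (equivalent dose = energy per mass),
      = m²·s⁻².
  So Sv⁻¹ = m⁻²·s².
  F = C/V (capacitance = charge per voltage),
      = A·s/(kg·m²·s⁻³·A⁻¹) (substituting C and V),
      = kg⁻¹·m⁻²·s⁴·A².
  So F⁻² = kg²·m⁴·s⁻⁸·A⁻⁴.
  Combining: S·Pa⁻¹·J·m⁻³·Sv⁻¹·F⁻² = (kg⁻¹·m⁻²·s³·A²) · (kg⁻¹·m·s²) · (kg·m²·s⁻²) · m⁻³ · (m⁻²·s²) · (kg²·m⁴·s⁻⁸·A⁻⁴) = kg·s⁻³·A⁻².
Both reduce to kg·s⁻³·A⁻².

Yes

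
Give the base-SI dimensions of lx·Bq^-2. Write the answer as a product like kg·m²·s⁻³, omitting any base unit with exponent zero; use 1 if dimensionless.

lx = lm/m² (illuminance = luminous flux per area),
    = m⁻²·cd.
Bq = 1/s = s⁻¹ (activity is decays per second).
So Bq⁻² = s².
Combining: lx·Bq⁻² = (m⁻²·cd) · s² = m⁻²·s²·cd.

m⁻²·s²·cd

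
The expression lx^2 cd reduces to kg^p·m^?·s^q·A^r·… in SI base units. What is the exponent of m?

lx = lm/m² (illuminance = luminous flux per area),
    = m⁻²·cd.
So lx² = m⁻⁴·cd².
Combining: lx²·cd = (m⁻⁴·cd²) · cd = m⁻⁴·cd³.
The exponent of m is -4.

-4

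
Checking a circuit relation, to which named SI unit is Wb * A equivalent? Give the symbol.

Wb = V·s (flux: a volt is a weber per second),
    = kg·m²·s⁻²·A⁻¹.
Combining: Wb·A = (kg·m²·s⁻²·A⁻¹) · A = kg·m²·s⁻².
kg·m²·s⁻² is the base-SI form of the joule.

J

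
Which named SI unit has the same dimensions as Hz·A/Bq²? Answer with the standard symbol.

Bq = 1/s = s⁻¹ (activity is decays per second).
So Bq⁻² = s².
Hz = 1/s = s⁻¹ (frequency is cycles per second).
Combining: Bq⁻²·Hz·A = s² · s⁻¹ · A = s·A.
s·A is the base-SI form of the coulomb.

C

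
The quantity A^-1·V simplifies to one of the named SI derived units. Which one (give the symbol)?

Ω

V = kg·m²·s⁻³·A⁻¹.
Combining: A⁻¹·V = A⁻¹ · (kg·m²·s⁻³·A⁻¹) = kg·m²·s⁻³·A⁻².
kg·m²·s⁻³·A⁻² is the base-SI form of the ohm.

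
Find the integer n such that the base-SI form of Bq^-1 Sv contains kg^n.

0

Bq = 1/s = s⁻¹ (activity is decays per second).
So Bq⁻¹ = s.
Sv = J/kg (equivalent dose = energy per mass),
    = m²·s⁻².
Combining: Bq⁻¹·Sv = s · (m²·s⁻²) = m²·s⁻¹.
The exponent of kg is 0.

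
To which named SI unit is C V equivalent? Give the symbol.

C = s·A.
V = kg·m²·s⁻³·A⁻¹.
Combining: C·V = (s·A) · (kg·m²·s⁻³·A⁻¹) = kg·m²·s⁻².
kg·m²·s⁻² is the base-SI form of the joule.

J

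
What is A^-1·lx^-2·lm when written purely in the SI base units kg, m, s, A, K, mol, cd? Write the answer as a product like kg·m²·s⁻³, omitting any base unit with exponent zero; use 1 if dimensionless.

lx = lm/m² (illuminance = luminous flux per area),
    = m⁻²·cd.
So lx⁻² = m⁴·cd⁻².
lm = cd·sr = cd (luminous flux; sr is dimensionless).
Combining: A⁻¹·lx⁻²·lm = A⁻¹ · (m⁴·cd⁻²) · cd = m⁴·A⁻¹·cd⁻¹.

m⁴·A⁻¹·cd⁻¹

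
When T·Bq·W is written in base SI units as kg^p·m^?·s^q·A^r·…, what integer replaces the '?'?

2

T = Wb/m² (flux density = flux per area),
    = kg·s⁻²·A⁻¹.
Bq = 1/s = s⁻¹ (activity is decays per second).
W = J/s (power = energy per time),
    = kg·m²·s⁻³.
Combining: T·Bq·W = (kg·s⁻²·A⁻¹) · s⁻¹ · (kg·m²·s⁻³) = kg²·m²·s⁻⁶·A⁻¹.
The exponent of m is 2.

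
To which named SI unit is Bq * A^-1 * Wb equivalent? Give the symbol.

Ω

Bq = 1/s = s⁻¹ (activity is decays per second).
Wb = V·s (flux: a volt is a weber per second),
    = kg·m²·s⁻²·A⁻¹.
Combining: Bq·A⁻¹·Wb = s⁻¹ · A⁻¹ · (kg·m²·s⁻²·A⁻¹) = kg·m²·s⁻³·A⁻².
kg·m²·s⁻³·A⁻² is the base-SI form of the ohm.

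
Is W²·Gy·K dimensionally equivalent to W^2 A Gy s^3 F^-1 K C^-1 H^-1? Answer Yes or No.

Yes

Left side:
  W = kg·m²·s⁻³.
  So W² = kg²·m⁴·s⁻⁶.
  Gy = m²·s⁻².
  Combining: W²·Gy·K = (kg²·m⁴·s⁻⁶) · (m²·s⁻²) · K = kg²·m⁶·s⁻⁸·K.
Right side:
  W = J/s (power = energy per time),
      = kg·m²·s⁻³.
  So W² = kg²·m⁴·s⁻⁶.
  Gy = J/kg (absorbed dose = energy per mass),
      = m²·s⁻².
  F = C/V (capacitance = charge per voltage),
      = A·s/(kg·m²·s⁻³·A⁻¹) (substituting C and V),
      = kg⁻¹·m⁻²·s⁴·A².
  So F⁻¹ = kg·m²·s⁻⁴·A⁻².
  C = A·s = s·A (charge = current × time).
  So C⁻¹ = s⁻¹·A⁻¹.
  H = Wb/A (inductance = flux per current),
      = kg·m²·s⁻²·A⁻².
  So H⁻¹ = kg⁻¹·m⁻²·s²·A².
  Combining: W²·A·Gy·s³·F⁻¹·K·C⁻¹·H⁻¹ = (kg²·m⁴·s⁻⁶) · A · (m²·s⁻²) · s³ · (kg·m²·s⁻⁴·A⁻²) · K · (s⁻¹·A⁻¹) · (kg⁻¹·m⁻²·s²·A²) = kg²·m⁶·s⁻⁸·K.
Both reduce to kg²·m⁶·s⁻⁸·K.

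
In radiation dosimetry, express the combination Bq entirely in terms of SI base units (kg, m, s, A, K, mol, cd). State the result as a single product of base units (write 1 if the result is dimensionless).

Bq = 1/s = s⁻¹ (activity is decays per second).

s⁻¹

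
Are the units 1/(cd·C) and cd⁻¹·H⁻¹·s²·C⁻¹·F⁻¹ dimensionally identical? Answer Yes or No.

Left side:
  C = s·A.
  So C⁻¹ = s⁻¹·A⁻¹.
  Combining: cd⁻¹·C⁻¹ = cd⁻¹ · (s⁻¹·A⁻¹) = s⁻¹·A⁻¹·cd⁻¹.
Right side:
  H = Wb/A (inductance = flux per current),
      = kg·m²·s⁻²·A⁻².
  So H⁻¹ = kg⁻¹·m⁻²·s²·A².
  C = A·s = s·A (charge = current × time).
  So C⁻¹ = s⁻¹·A⁻¹.
  F = C/V (capacitance = charge per voltage),
      = A·s/(kg·m²·s⁻³·A⁻¹) (substituting C and V),
      = kg⁻¹·m⁻²·s⁴·A².
  So F⁻¹ = kg·m²·s⁻⁴·A⁻².
  Combining: cd⁻¹·H⁻¹·s²·C⁻¹·F⁻¹ = cd⁻¹ · (kg⁻¹·m⁻²·s²·A²) · s² · (s⁻¹·A⁻¹) · (kg·m²·s⁻⁴·A⁻²) = s⁻¹·A⁻¹·cd⁻¹.
Both reduce to s⁻¹·A⁻¹·cd⁻¹.

Yes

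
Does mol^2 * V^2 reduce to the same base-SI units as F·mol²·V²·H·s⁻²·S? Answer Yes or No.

Left side:
  V = kg·m²·s⁻³·A⁻¹.
  So V² = kg²·m⁴·s⁻⁶·A⁻².
  Combining: mol²·V² = mol² · (kg²·m⁴·s⁻⁶·A⁻²) = kg²·m⁴·s⁻⁶·A⁻²·mol².
Right side:
  F = kg⁻¹·m⁻²·s⁴·A².
  V = kg·m²·s⁻³·A⁻¹.
  So V² = kg²·m⁴·s⁻⁶·A⁻².
  H = kg·m²·s⁻²·A⁻².
  S = kg⁻¹·m⁻²·s³·A².
  Combining: F·mol²·V²·H·s⁻²·S = (kg⁻¹·m⁻²·s⁴·A²) · mol² · (kg²·m⁴·s⁻⁶·A⁻²) · (kg·m²·s⁻²·A⁻²) · s⁻² · (kg⁻¹·m⁻²·s³·A²) = kg·m²·s⁻³·mol².
Left is kg²·m⁴·s⁻⁶·A⁻²·mol²; right is kg·m²·s⁻³·mol² — different.

No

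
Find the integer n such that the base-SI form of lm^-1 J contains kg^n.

lm = cd·sr = cd (luminous flux; sr is dimensionless).
So lm⁻¹ = cd⁻¹.
J = N·m (work = force × distance),
    = kg·m²·s⁻².
Combining: lm⁻¹·J = cd⁻¹ · (kg·m²·s⁻²) = kg·m²·s⁻²·cd⁻¹.
The exponent of kg is 1.

1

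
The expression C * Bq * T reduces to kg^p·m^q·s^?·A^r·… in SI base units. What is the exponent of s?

C = A·s = s·A (charge = current × time).
Bq = 1/s = s⁻¹ (activity is decays per second).
T = Wb/m² (flux density = flux per area),
    = kg·s⁻²·A⁻¹.
Combining: C·Bq·T = (s·A) · s⁻¹ · (kg·s⁻²·A⁻¹) = kg·s⁻².
The exponent of s is -2.

-2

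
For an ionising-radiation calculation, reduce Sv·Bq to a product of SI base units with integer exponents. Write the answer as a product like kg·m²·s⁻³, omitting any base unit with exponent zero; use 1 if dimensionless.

Sv = m²·s⁻².
Bq = s⁻¹.
Combining: Sv·Bq = (m²·s⁻²) · s⁻¹ = m²·s⁻³.

m²·s⁻³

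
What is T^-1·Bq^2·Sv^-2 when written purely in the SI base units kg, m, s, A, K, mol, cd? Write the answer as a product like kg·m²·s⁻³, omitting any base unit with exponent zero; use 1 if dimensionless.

T = Wb/m² (flux density = flux per area),
    = kg·s⁻²·A⁻¹.
So T⁻¹ = kg⁻¹·s²·A.
Bq = 1/s = s⁻¹ (activity is decays per second).
So Bq² = s⁻².
Sv = J/kg (equivalent dose = energy per mass),
    = m²·s⁻².
So Sv⁻² = m⁻⁴·s⁴.
Combining: T⁻¹·Bq²·Sv⁻² = (kg⁻¹·s²·A) · s⁻² · (m⁻⁴·s⁴) = kg⁻¹·m⁻⁴·s⁴·A.

kg⁻¹·m⁻⁴·s⁴·A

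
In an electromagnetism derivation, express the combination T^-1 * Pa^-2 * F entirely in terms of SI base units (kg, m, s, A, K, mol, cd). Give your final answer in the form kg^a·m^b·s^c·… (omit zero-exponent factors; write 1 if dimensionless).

kg⁻⁴·s¹⁰·A³

T = Wb/m² (flux density = flux per area),
    = kg·s⁻²·A⁻¹.
So T⁻¹ = kg⁻¹·s²·A.
Pa = N/m² (pressure = force per area),
    = kg·m⁻¹·s⁻².
So Pa⁻² = kg⁻²·m²·s⁴.
F = C/V (capacitance = charge per voltage),
    = A·s/(kg·m²·s⁻³·A⁻¹) (substituting C and V),
    = kg⁻¹·m⁻²·s⁴·A².
Combining: T⁻¹·Pa⁻²·F = (kg⁻¹·s²·A) · (kg⁻²·m²·s⁴) · (kg⁻¹·m⁻²·s⁴·A²) = kg⁻⁴·s¹⁰·A³.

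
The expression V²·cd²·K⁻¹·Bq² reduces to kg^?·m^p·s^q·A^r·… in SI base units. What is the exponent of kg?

2

V = kg·m²·s⁻³·A⁻¹.
So V² = kg²·m⁴·s⁻⁶·A⁻².
Bq = s⁻¹.
So Bq² = s⁻².
Combining: V²·cd²·K⁻¹·Bq² = (kg²·m⁴·s⁻⁶·A⁻²) · cd² · K⁻¹ · s⁻² = kg²·m⁴·s⁻⁸·A⁻²·K⁻¹·cd².
The exponent of kg is 2.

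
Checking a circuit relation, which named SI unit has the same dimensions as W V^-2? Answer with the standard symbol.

S

W = kg·m²·s⁻³.
V = kg·m²·s⁻³·A⁻¹.
So V⁻² = kg⁻²·m⁻⁴·s⁶·A².
Combining: W·V⁻² = (kg·m²·s⁻³) · (kg⁻²·m⁻⁴·s⁶·A²) = kg⁻¹·m⁻²·s³·A².
kg⁻¹·m⁻²·s³·A² is the base-SI form of the siemens.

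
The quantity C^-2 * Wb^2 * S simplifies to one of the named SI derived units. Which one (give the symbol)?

C = A·s = s·A (charge = current × time).
So C⁻² = s⁻²·A⁻².
Wb = V·s (flux: a volt is a weber per second),
    = kg·m²·s⁻²·A⁻¹.
So Wb² = kg²·m⁴·s⁻⁴·A⁻².
S = 1/Ω (conductance is reciprocal resistance),
    = kg⁻¹·m⁻²·s³·A².
Combining: C⁻²·Wb²·S = (s⁻²·A⁻²) · (kg²·m⁴·s⁻⁴·A⁻²) · (kg⁻¹·m⁻²·s³·A²) = kg·m²·s⁻³·A⁻².
kg·m²·s⁻³·A⁻² is the base-SI form of the ohm.

Ω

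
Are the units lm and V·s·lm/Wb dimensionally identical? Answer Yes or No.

Left side:
  lm = cd·sr = cd (luminous flux; sr is dimensionless).
Right side:
  Wb = V·s (flux: a volt is a weber per second),
      = kg·m²·s⁻²·A⁻¹.
  So Wb⁻¹ = kg⁻¹·m⁻²·s²·A.
  V = W/A (potential = power per current),
      = kg·m²·s⁻³·A⁻¹.
  lm = cd·sr = cd (luminous flux; sr is dimensionless).
  Combining: Wb⁻¹·V·s·lm = (kg⁻¹·m⁻²·s²·A) · (kg·m²·s⁻³·A⁻¹) · s · cd = cd.
Both reduce to cd.

Yes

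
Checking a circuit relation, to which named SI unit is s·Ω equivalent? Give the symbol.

Ω = V/A (resistance = voltage per current),
    = kg·m²·s⁻³·A⁻².
Combining: s·Ω = s · (kg·m²·s⁻³·A⁻²) = kg·m²·s⁻²·A⁻².
kg·m²·s⁻²·A⁻² is the base-SI form of the henry.

H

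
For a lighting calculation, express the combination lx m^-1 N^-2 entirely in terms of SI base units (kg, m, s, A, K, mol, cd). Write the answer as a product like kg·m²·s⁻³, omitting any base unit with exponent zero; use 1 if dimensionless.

kg⁻²·m⁻⁵·s⁴·cd

lx = m⁻²·cd.
N = kg·m·s⁻².
So N⁻² = kg⁻²·m⁻²·s⁴.
Combining: lx·m⁻¹·N⁻² = (m⁻²·cd) · m⁻¹ · (kg⁻²·m⁻²·s⁴) = kg⁻²·m⁻⁵·s⁴·cd.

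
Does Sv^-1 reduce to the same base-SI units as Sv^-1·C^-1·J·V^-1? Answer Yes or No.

Left side:
  Sv = J/kg (equivalent dose = energy per mass),
      = m²·s⁻².
  So Sv⁻¹ = m⁻²·s².
Right side:
  Sv = m²·s⁻².
  So Sv⁻¹ = m⁻²·s².
  C = s·A.
  So C⁻¹ = s⁻¹·A⁻¹.
  J = kg·m²·s⁻².
  V = kg·m²·s⁻³·A⁻¹.
  So V⁻¹ = kg⁻¹·m⁻²·s³·A.
  Combining: Sv⁻¹·C⁻¹·J·V⁻¹ = (m⁻²·s²) · (s⁻¹·A⁻¹) · (kg·m²·s⁻²) · (kg⁻¹·m⁻²·s³·A) = m⁻²·s².
Both reduce to m⁻²·s².

Yes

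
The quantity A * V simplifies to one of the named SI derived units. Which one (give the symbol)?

W

V = kg·m²·s⁻³·A⁻¹.
Combining: A·V = A · (kg·m²·s⁻³·A⁻¹) = kg·m²·s⁻³.
kg·m²·s⁻³ is the base-SI form of the watt.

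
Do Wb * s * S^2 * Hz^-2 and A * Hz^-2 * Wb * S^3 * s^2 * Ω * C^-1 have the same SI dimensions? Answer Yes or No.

Left side:
  Wb = V·s (flux: a volt is a weber per second),
      = kg·m²·s⁻²·A⁻¹.
  S = 1/Ω (conductance is reciprocal resistance),
      = kg⁻¹·m⁻²·s³·A².
  So S² = kg⁻²·m⁻⁴·s⁶·A⁴.
  Hz = 1/s = s⁻¹ (frequency is cycles per second).
  So Hz⁻² = s².
  Combining: Wb·s·S²·Hz⁻² = (kg·m²·s⁻²·A⁻¹) · s · (kg⁻²·m⁻⁴·s⁶·A⁴) · s² = kg⁻¹·m⁻²·s⁷·A³.
Right side:
  Hz = s⁻¹.
  So Hz⁻² = s².
  Wb = kg·m²·s⁻²·A⁻¹.
  S = kg⁻¹·m⁻²·s³·A².
  So S³ = kg⁻³·m⁻⁶·s⁹·A⁶.
  Ω = kg·m²·s⁻³·A⁻².
  C = s·A.
  So C⁻¹ = s⁻¹·A⁻¹.
  Combining: A·Hz⁻²·Wb·S³·s²·Ω·C⁻¹ = A · s² · (kg·m²·s⁻²·A⁻¹) · (kg⁻³·m⁻⁶·s⁹·A⁶) · s² · (kg·m²·s⁻³·A⁻²) · (s⁻¹·A⁻¹) = kg⁻¹·m⁻²·s⁷·A³.
Both reduce to kg⁻¹·m⁻²·s⁷·A³.

Yes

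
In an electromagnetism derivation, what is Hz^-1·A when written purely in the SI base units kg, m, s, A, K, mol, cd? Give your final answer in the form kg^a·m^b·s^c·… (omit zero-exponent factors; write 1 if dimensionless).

Hz = 1/s = s⁻¹ (frequency is cycles per second).
So Hz⁻¹ = s.
Combining: Hz⁻¹·A = s · A = s·A.

s·A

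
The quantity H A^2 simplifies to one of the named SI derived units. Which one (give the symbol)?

H = Wb/A (inductance = flux per current),
    = kg·m²·s⁻²·A⁻².
Combining: H·A² = (kg·m²·s⁻²·A⁻²) · A² = kg·m²·s⁻².
kg·m²·s⁻² is the base-SI form of the joule.

J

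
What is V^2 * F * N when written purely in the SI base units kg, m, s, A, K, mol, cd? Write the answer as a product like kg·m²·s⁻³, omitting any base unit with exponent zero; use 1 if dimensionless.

V = W/A (potential = power per current),
    = kg·m²·s⁻³·A⁻¹.
So V² = kg²·m⁴·s⁻⁶·A⁻².
F = C/V (capacitance = charge per voltage),
    = A·s/(kg·m²·s⁻³·A⁻¹) (substituting C and V),
    = kg⁻¹·m⁻²·s⁴·A².
N = kg·m/s² = kg·m·s⁻² (force = mass × acceleration).
Combining: V²·F·N = (kg²·m⁴·s⁻⁶·A⁻²) · (kg⁻¹·m⁻²·s⁴·A²) · (kg·m·s⁻²) = kg²·m³·s⁻⁴.

kg²·m³·s⁻⁴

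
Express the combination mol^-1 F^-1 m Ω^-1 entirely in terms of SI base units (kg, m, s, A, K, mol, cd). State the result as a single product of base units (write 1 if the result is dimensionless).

F = C/V (capacitance = charge per voltage),
    = A·s/(kg·m²·s⁻³·A⁻¹) (substituting C and V),
    = kg⁻¹·m⁻²·s⁴·A².
So F⁻¹ = kg·m²·s⁻⁴·A⁻².
Ω = V/A (resistance = voltage per current),
    = kg·m²·s⁻³·A⁻².
So Ω⁻¹ = kg⁻¹·m⁻²·s³·A².
Combining: mol⁻¹·F⁻¹·m·Ω⁻¹ = mol⁻¹ · (kg·m²·s⁻⁴·A⁻²) · m · (kg⁻¹·m⁻²·s³·A²) = m·s⁻¹·mol⁻¹.

m·s⁻¹·mol⁻¹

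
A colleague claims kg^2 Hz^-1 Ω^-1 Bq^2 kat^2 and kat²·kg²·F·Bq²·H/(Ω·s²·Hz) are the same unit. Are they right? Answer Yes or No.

Yes

Left side:
  Hz = 1/s = s⁻¹ (frequency is cycles per second).
  So Hz⁻¹ = s.
  Ω = V/A (resistance = voltage per current),
      = kg·m²·s⁻³·A⁻².
  So Ω⁻¹ = kg⁻¹·m⁻²·s³·A².
  Bq = 1/s = s⁻¹ (activity is decays per second).
  So Bq² = s⁻².
  kat = mol/s = s⁻¹·mol (catalytic activity).
  So kat² = s⁻²·mol².
  Combining: kg²·Hz⁻¹·Ω⁻¹·Bq²·kat² = kg² · s · (kg⁻¹·m⁻²·s³·A²) · s⁻² · (s⁻²·mol²) = kg·m⁻²·A²·mol².
Right side:
  kat = s⁻¹·mol.
  So kat² = s⁻²·mol².
  Ω = kg·m²·s⁻³·A⁻².
  So Ω⁻¹ = kg⁻¹·m⁻²·s³·A².
  F = kg⁻¹·m⁻²·s⁴·A².
  Hz = s⁻¹.
  So Hz⁻¹ = s.
  Bq = s⁻¹.
  So Bq² = s⁻².
  H = kg·m²·s⁻²·A⁻².
  Combining: kat²·kg²·Ω⁻¹·s⁻²·F·Hz⁻¹·Bq²·H = (s⁻²·mol²) · kg² · (kg⁻¹·m⁻²·s³·A²) · s⁻² · (kg⁻¹·m⁻²·s⁴·A²) · s · s⁻² · (kg·m²·s⁻²·A⁻²) = kg·m⁻²·A²·mol².
Both reduce to kg·m⁻²·A²·mol².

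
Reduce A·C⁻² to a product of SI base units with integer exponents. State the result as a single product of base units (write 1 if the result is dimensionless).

C = s·A.
So C⁻² = s⁻²·A⁻².
Combining: A·C⁻² = A · (s⁻²·A⁻²) = s⁻²·A⁻¹.

s⁻²·A⁻¹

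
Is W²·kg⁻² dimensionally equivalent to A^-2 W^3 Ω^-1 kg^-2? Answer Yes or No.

Yes

Left side:
  W = kg·m²·s⁻³.
  So W² = kg²·m⁴·s⁻⁶.
  Combining: W²·kg⁻² = (kg²·m⁴·s⁻⁶) · kg⁻² = m⁴·s⁻⁶.
Right side:
  W = J/s (power = energy per time),
      = kg·m²·s⁻³.
  So W³ = kg³·m⁶·s⁻⁹.
  Ω = V/A (resistance = voltage per current),
      = kg·m²·s⁻³·A⁻².
  So Ω⁻¹ = kg⁻¹·m⁻²·s³·A².
  Combining: A⁻²·W³·Ω⁻¹·kg⁻² = A⁻² · (kg³·m⁶·s⁻⁹) · (kg⁻¹·m⁻²·s³·A²) · kg⁻² = m⁴·s⁻⁶.
Both reduce to m⁴·s⁻⁶.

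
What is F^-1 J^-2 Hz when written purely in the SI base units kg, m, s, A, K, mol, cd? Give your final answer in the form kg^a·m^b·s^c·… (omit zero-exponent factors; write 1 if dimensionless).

F = C/V (capacitance = charge per voltage),
    = A·s/(kg·m²·s⁻³·A⁻¹) (substituting C and V),
    = kg⁻¹·m⁻²·s⁴·A².
So F⁻¹ = kg·m²·s⁻⁴·A⁻².
J = N·m (work = force × distance),
    = kg·m²·s⁻².
So J⁻² = kg⁻²·m⁻⁴·s⁴.
Hz = 1/s = s⁻¹ (frequency is cycles per second).
Combining: F⁻¹·J⁻²·Hz = (kg·m²·s⁻⁴·A⁻²) · (kg⁻²·m⁻⁴·s⁴) · s⁻¹ = kg⁻¹·m⁻²·s⁻¹·A⁻².

kg⁻¹·m⁻²·s⁻¹·A⁻²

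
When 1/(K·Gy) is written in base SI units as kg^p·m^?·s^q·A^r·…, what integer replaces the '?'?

Gy = m²·s⁻².
So Gy⁻¹ = m⁻²·s².
Combining: K⁻¹·Gy⁻¹ = K⁻¹ · (m⁻²·s²) = m⁻²·s²·K⁻¹.
The exponent of m is -2.

-2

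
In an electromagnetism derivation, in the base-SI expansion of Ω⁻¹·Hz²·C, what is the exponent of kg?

Ω = kg·m²·s⁻³·A⁻².
So Ω⁻¹ = kg⁻¹·m⁻²·s³·A².
Hz = s⁻¹.
So Hz² = s⁻².
C = s·A.
Combining: Ω⁻¹·Hz²·C = (kg⁻¹·m⁻²·s³·A²) · s⁻² · (s·A) = kg⁻¹·m⁻²·s²·A³.
The exponent of kg is -1.

-1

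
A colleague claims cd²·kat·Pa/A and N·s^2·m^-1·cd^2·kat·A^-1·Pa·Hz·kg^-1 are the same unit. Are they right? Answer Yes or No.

No

Left side:
  kat = mol/s = s⁻¹·mol (catalytic activity).
  Pa = N/m² (pressure = force per area),
      = kg·m⁻¹·s⁻².
  Combining: A⁻¹·cd²·kat·Pa = A⁻¹ · cd² · (s⁻¹·mol) · (kg·m⁻¹·s⁻²) = kg·m⁻¹·s⁻³·A⁻¹·mol·cd².
Right side:
  N = kg·m/s² = kg·m·s⁻² (force = mass × acceleration).
  kat = mol/s = s⁻¹·mol (catalytic activity).
  Pa = N/m² (pressure = force per area),
      = kg·m⁻¹·s⁻².
  Hz = 1/s = s⁻¹ (frequency is cycles per second).
  Combining: N·s²·m⁻¹·cd²·kat·A⁻¹·Pa·Hz·kg⁻¹ = (kg·m·s⁻²) · s² · m⁻¹ · cd² · (s⁻¹·mol) · A⁻¹ · (kg·m⁻¹·s⁻²) · s⁻¹ · kg⁻¹ = kg·m⁻¹·s⁻⁴·A⁻¹·mol·cd².
Left is kg·m⁻¹·s⁻³·A⁻¹·mol·cd²; right is kg·m⁻¹·s⁻⁴·A⁻¹·mol·cd² — different.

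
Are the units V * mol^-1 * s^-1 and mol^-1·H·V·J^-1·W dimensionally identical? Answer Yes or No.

Left side:
  V = kg·m²·s⁻³·A⁻¹.
  Combining: V·mol⁻¹·s⁻¹ = (kg·m²·s⁻³·A⁻¹) · mol⁻¹ · s⁻¹ = kg·m²·s⁻⁴·A⁻¹·mol⁻¹.
Right side:
  H = Wb/A (inductance = flux per current),
      = kg·m²·s⁻²·A⁻².
  V = W/A (potential = power per current),
      = kg·m²·s⁻³·A⁻¹.
  J = N·m (work = force × distance),
      = kg·m²·s⁻².
  So J⁻¹ = kg⁻¹·m⁻²·s².
  W = J/s (power = energy per time),
      = kg·m²·s⁻³.
  Combining: mol⁻¹·H·V·J⁻¹·W = mol⁻¹ · (kg·m²·s⁻²·A⁻²) · (kg·m²·s⁻³·A⁻¹) · (kg⁻¹·m⁻²·s²) · (kg·m²·s⁻³) = kg²·m⁴·s⁻⁶·A⁻³·mol⁻¹.
Left is kg·m²·s⁻⁴·A⁻¹·mol⁻¹; right is kg²·m⁴·s⁻⁶·A⁻³·mol⁻¹ — different.

No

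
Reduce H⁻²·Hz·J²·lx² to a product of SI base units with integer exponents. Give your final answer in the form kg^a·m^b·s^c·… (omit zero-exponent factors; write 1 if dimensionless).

H = kg·m²·s⁻²·A⁻².
So H⁻² = kg⁻²·m⁻⁴·s⁴·A⁴.
Hz = s⁻¹.
J = kg·m²·s⁻².
So J² = kg²·m⁴·s⁻⁴.
lx = m⁻²·cd.
So lx² = m⁻⁴·cd².
Combining: H⁻²·Hz·J²·lx² = (kg⁻²·m⁻⁴·s⁴·A⁴) · s⁻¹ · (kg²·m⁴·s⁻⁴) · (m⁻⁴·cd²) = m⁻⁴·s⁻¹·A⁴·cd².

m⁻⁴·s⁻¹·A⁴·cd²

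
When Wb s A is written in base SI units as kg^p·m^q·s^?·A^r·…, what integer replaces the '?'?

-1

Wb = kg·m²·s⁻²·A⁻¹.
Combining: Wb·s·A = (kg·m²·s⁻²·A⁻¹) · s · A = kg·m²·s⁻¹.
The exponent of s is -1.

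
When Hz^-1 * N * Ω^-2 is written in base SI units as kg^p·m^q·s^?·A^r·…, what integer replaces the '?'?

Hz = s⁻¹.
So Hz⁻¹ = s.
N = kg·m·s⁻².
Ω = kg·m²·s⁻³·A⁻².
So Ω⁻² = kg⁻²·m⁻⁴·s⁶·A⁴.
Combining: Hz⁻¹·N·Ω⁻² = s · (kg·m·s⁻²) · (kg⁻²·m⁻⁴·s⁶·A⁴) = kg⁻¹·m⁻³·s⁵·A⁴.
The exponent of s is 5.

5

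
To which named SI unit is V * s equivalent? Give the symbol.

V = W/A (potential = power per current),
    = kg·m²·s⁻³·A⁻¹.
Combining: V·s = (kg·m²·s⁻³·A⁻¹) · s = kg·m²·s⁻²·A⁻¹.
kg·m²·s⁻²·A⁻¹ is the base-SI form of the weber.

Wb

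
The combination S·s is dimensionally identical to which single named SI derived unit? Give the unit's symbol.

F

S = kg⁻¹·m⁻²·s³·A².
Combining: S·s = (kg⁻¹·m⁻²·s³·A²) · s = kg⁻¹·m⁻²·s⁴·A².
kg⁻¹·m⁻²·s⁴·A² is the base-SI form of the farad.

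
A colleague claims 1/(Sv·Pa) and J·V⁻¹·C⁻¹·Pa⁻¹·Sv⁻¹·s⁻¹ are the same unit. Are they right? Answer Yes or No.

No

Left side:
  Sv = J/kg (equivalent dose = energy per mass),
      = m²·s⁻².
  So Sv⁻¹ = m⁻²·s².
  Pa = N/m² (pressure = force per area),
      = kg·m⁻¹·s⁻².
  So Pa⁻¹ = kg⁻¹·m·s².
  Combining: Sv⁻¹·Pa⁻¹ = (m⁻²·s²) · (kg⁻¹·m·s²) = kg⁻¹·m⁻¹·s⁴.
Right side:
  J = N·m (work = force × distance),
      = kg·m²·s⁻².
  V = W/A (potential = power per current),
      = kg·m²·s⁻³·A⁻¹.
  So V⁻¹ = kg⁻¹·m⁻²·s³·A.
  C = A·s = s·A (charge = current × time).
  So C⁻¹ = s⁻¹·A⁻¹.
  Pa = N/m² (pressure = force per area),
      = kg·m⁻¹·s⁻².
  So Pa⁻¹ = kg⁻¹·m·s².
  Sv = J/kg (equivalent dose = energy per mass),
      = m²·s⁻².
  So Sv⁻¹ = m⁻²·s².
  Combining: J·V⁻¹·C⁻¹·Pa⁻¹·Sv⁻¹·s⁻¹ = (kg·m²·s⁻²) · (kg⁻¹·m⁻²·s³·A) · (s⁻¹·A⁻¹) · (kg⁻¹·m·s²) · (m⁻²·s²) · s⁻¹ = kg⁻¹·m⁻¹·s³.
Left is kg⁻¹·m⁻¹·s⁴; right is kg⁻¹·m⁻¹·s³ — different.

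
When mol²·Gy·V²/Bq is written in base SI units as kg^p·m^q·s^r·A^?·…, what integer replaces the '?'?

Bq = s⁻¹.
So Bq⁻¹ = s.
Gy = m²·s⁻².
V = kg·m²·s⁻³·A⁻¹.
So V² = kg²·m⁴·s⁻⁶·A⁻².
Combining: mol²·Bq⁻¹·Gy·V² = mol² · s · (m²·s⁻²) · (kg²·m⁴·s⁻⁶·A⁻²) = kg²·m⁶·s⁻⁷·A⁻²·mol².
The exponent of A is -2.

-2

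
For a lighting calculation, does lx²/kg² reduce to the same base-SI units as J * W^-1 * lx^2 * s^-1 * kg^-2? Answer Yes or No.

Yes

Left side:
  lx = m⁻²·cd.
  So lx² = m⁻⁴·cd².
  Combining: kg⁻²·lx² = kg⁻² · (m⁻⁴·cd²) = kg⁻²·m⁻⁴·cd².
Right side:
  J = kg·m²·s⁻².
  W = kg·m²·s⁻³.
  So W⁻¹ = kg⁻¹·m⁻²·s³.
  lx = m⁻²·cd.
  So lx² = m⁻⁴·cd².
  Combining: J·W⁻¹·lx²·s⁻¹·kg⁻² = (kg·m²·s⁻²) · (kg⁻¹·m⁻²·s³) · (m⁻⁴·cd²) · s⁻¹ · kg⁻² = kg⁻²·m⁻⁴·cd².
Both reduce to kg⁻²·m⁻⁴·cd².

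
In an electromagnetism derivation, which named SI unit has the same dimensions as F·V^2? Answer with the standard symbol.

F = C/V (capacitance = charge per voltage),
    = A·s/(kg·m²·s⁻³·A⁻¹) (substituting C and V),
    = kg⁻¹·m⁻²·s⁴·A².
V = W/A (potential = power per current),
    = kg·m²·s⁻³·A⁻¹.
So V² = kg²·m⁴·s⁻⁶·A⁻².
Combining: F·V² = (kg⁻¹·m⁻²·s⁴·A²) · (kg²·m⁴·s⁻⁶·A⁻²) = kg·m²·s⁻².
kg·m²·s⁻² is the base-SI form of the joule.

J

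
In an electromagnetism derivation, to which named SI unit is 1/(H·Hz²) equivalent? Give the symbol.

H = kg·m²·s⁻²·A⁻².
So H⁻¹ = kg⁻¹·m⁻²·s²·A².
Hz = s⁻¹.
So Hz⁻² = s².
Combining: H⁻¹·Hz⁻² = (kg⁻¹·m⁻²·s²·A²) · s² = kg⁻¹·m⁻²·s⁴·A².
kg⁻¹·m⁻²·s⁴·A² is the base-SI form of the farad.

F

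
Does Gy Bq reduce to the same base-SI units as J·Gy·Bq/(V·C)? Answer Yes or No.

Left side:
  Gy = J/kg (absorbed dose = energy per mass),
      = m²·s⁻².
  Bq = 1/s = s⁻¹ (activity is decays per second).
  Combining: Gy·Bq = (m²·s⁻²) · s⁻¹ = m²·s⁻³.
Right side:
  J = kg·m²·s⁻².
  V = kg·m²·s⁻³·A⁻¹.
  So V⁻¹ = kg⁻¹·m⁻²·s³·A.
  Gy = m²·s⁻².
  C = s·A.
  So C⁻¹ = s⁻¹·A⁻¹.
  Bq = s⁻¹.
  Combining: J·V⁻¹·Gy·C⁻¹·Bq = (kg·m²·s⁻²) · (kg⁻¹·m⁻²·s³·A) · (m²·s⁻²) · (s⁻¹·A⁻¹) · s⁻¹ = m²·s⁻³.
Both reduce to m²·s⁻³.

Yes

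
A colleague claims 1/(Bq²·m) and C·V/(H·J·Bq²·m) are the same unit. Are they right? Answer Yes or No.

Left side:
  Bq = 1/s = s⁻¹ (activity is decays per second).
  So Bq⁻² = s².
  Combining: Bq⁻²·m⁻¹ = s² · m⁻¹ = m⁻¹·s².
Right side:
  H = Wb/A (inductance = flux per current),
      = kg·m²·s⁻²·A⁻².
  So H⁻¹ = kg⁻¹·m⁻²·s²·A².
  C = A·s = s·A (charge = current × time).
  J = N·m (work = force × distance),
      = kg·m²·s⁻².
  So J⁻¹ = kg⁻¹·m⁻²·s².
  Bq = 1/s = s⁻¹ (activity is decays per second).
  So Bq⁻² = s².
  V = W/A (potential = power per current),
      = kg·m²·s⁻³·A⁻¹.
  Combining: H⁻¹·C·J⁻¹·Bq⁻²·m⁻¹·V = (kg⁻¹·m⁻²·s²·A²) · (s·A) · (kg⁻¹·m⁻²·s²) · s² · m⁻¹ · (kg·m²·s⁻³·A⁻¹) = kg⁻¹·m⁻³·s⁴·A².
Left is m⁻¹·s²; right is kg⁻¹·m⁻³·s⁴·A² — different.

No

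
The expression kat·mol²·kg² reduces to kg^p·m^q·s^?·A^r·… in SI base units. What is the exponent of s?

kat = mol/s = s⁻¹·mol (catalytic activity).
Combining: kat·mol²·kg² = (s⁻¹·mol) · mol² · kg² = kg²·s⁻¹·mol³.
The exponent of s is -1.

-1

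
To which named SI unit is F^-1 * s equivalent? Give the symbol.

Ω

F = C/V (capacitance = charge per voltage),
    = A·s/(kg·m²·s⁻³·A⁻¹) (substituting C and V),
    = kg⁻¹·m⁻²·s⁴·A².
So F⁻¹ = kg·m²·s⁻⁴·A⁻².
Combining: F⁻¹·s = (kg·m²·s⁻⁴·A⁻²) · s = kg·m²·s⁻³·A⁻².
kg·m²·s⁻³·A⁻² is the base-SI form of the ohm.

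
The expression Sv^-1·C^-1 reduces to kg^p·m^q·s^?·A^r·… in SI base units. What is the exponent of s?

1

Sv = J/kg (equivalent dose = energy per mass),
    = m²·s⁻².
So Sv⁻¹ = m⁻²·s².
C = A·s = s·A (charge = current × time).
So C⁻¹ = s⁻¹·A⁻¹.
Combining: Sv⁻¹·C⁻¹ = (m⁻²·s²) · (s⁻¹·A⁻¹) = m⁻²·s·A⁻¹.
The exponent of s is 1.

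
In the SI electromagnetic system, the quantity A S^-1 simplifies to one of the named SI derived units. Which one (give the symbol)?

S = 1/Ω (conductance is reciprocal resistance),
    = kg⁻¹·m⁻²·s³·A².
So S⁻¹ = kg·m²·s⁻³·A⁻².
Combining: A·S⁻¹ = A · (kg·m²·s⁻³·A⁻²) = kg·m²·s⁻³·A⁻¹.
kg·m²·s⁻³·A⁻¹ is the base-SI form of the volt.

V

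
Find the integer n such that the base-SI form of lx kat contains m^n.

lx = m⁻²·cd.
kat = s⁻¹·mol.
Combining: lx·kat = (m⁻²·cd) · (s⁻¹·mol) = m⁻²·s⁻¹·mol·cd.
The exponent of m is -2.

-2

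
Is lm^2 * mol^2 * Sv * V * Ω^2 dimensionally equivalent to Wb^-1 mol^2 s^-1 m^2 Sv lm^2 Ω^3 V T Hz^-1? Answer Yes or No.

No

Left side:
  lm = cd·sr = cd (luminous flux; sr is dimensionless).
  So lm² = cd².
  Sv = J/kg (equivalent dose = energy per mass),
      = m²·s⁻².
  V = W/A (potential = power per current),
      = kg·m²·s⁻³·A⁻¹.
  Ω = V/A (resistance = voltage per current),
      = kg·m²·s⁻³·A⁻².
  So Ω² = kg²·m⁴·s⁻⁶·A⁻⁴.
  Combining: lm²·mol²·Sv·V·Ω² = cd² · mol² · (m²·s⁻²) · (kg·m²·s⁻³·A⁻¹) · (kg²·m⁴·s⁻⁶·A⁻⁴) = kg³·m⁸·s⁻¹¹·A⁻⁵·mol²·cd².
Right side:
  Wb = V·s (flux: a volt is a weber per second),
      = kg·m²·s⁻²·A⁻¹.
  So Wb⁻¹ = kg⁻¹·m⁻²·s²·A.
  Sv = J/kg (equivalent dose = energy per mass),
      = m²·s⁻².
  lm = cd·sr = cd (luminous flux; sr is dimensionless).
  So lm² = cd².
  Ω = V/A (resistance = voltage per current),
      = kg·m²·s⁻³·A⁻².
  So Ω³ = kg³·m⁶·s⁻⁹·A⁻⁶.
  V = W/A (potential = power per current),
      = kg·m²·s⁻³·A⁻¹.
  T = Wb/m² (flux density = flux per area),
      = kg·s⁻²·A⁻¹.
  Hz = 1/s = s⁻¹ (frequency is cycles per second).
  So Hz⁻¹ = s.
  Combining: Wb⁻¹·mol²·s⁻¹·m²·Sv·lm²·Ω³·V·T·Hz⁻¹ = (kg⁻¹·m⁻²·s²·A) · mol² · s⁻¹ · m² · (m²·s⁻²) · cd² · (kg³·m⁶·s⁻⁹·A⁻⁶) · (kg·m²·s⁻³·A⁻¹) · (kg·s⁻²·A⁻¹) · s = kg⁴·m¹⁰·s⁻¹⁴·A⁻⁷·mol²·cd².
Left is kg³·m⁸·s⁻¹¹·A⁻⁵·mol²·cd²; right is kg⁴·m¹⁰·s⁻¹⁴·A⁻⁷·mol²·cd² — different.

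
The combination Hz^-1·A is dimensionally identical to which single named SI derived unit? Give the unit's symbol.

Hz = 1/s = s⁻¹ (frequency is cycles per second).
So Hz⁻¹ = s.
Combining: Hz⁻¹·A = s · A = s·A.
s·A is the base-SI form of the coulomb.

C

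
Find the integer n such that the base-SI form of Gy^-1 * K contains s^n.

Gy = J/kg (absorbed dose = energy per mass),
    = m²·s⁻².
So Gy⁻¹ = m⁻²·s².
Combining: Gy⁻¹·K = (m⁻²·s²) · K = m⁻²·s²·K.
The exponent of s is 2.

2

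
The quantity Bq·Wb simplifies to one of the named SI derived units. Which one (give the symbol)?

V

Bq = s⁻¹.
Wb = kg·m²·s⁻²·A⁻¹.
Combining: Bq·Wb = s⁻¹ · (kg·m²·s⁻²·A⁻¹) = kg·m²·s⁻³·A⁻¹.
kg·m²·s⁻³·A⁻¹ is the base-SI form of the volt.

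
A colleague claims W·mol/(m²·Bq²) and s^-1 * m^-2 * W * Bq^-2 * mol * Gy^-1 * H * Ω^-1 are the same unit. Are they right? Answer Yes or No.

No

Left side:
  Bq = 1/s = s⁻¹ (activity is decays per second).
  So Bq⁻² = s².
  W = J/s (power = energy per time),
      = kg·m²·s⁻³.
  Combining: m⁻²·Bq⁻²·W·mol = m⁻² · s² · (kg·m²·s⁻³) · mol = kg·s⁻¹·mol.
Right side:
  W = kg·m²·s⁻³.
  Bq = s⁻¹.
  So Bq⁻² = s².
  Gy = m²·s⁻².
  So Gy⁻¹ = m⁻²·s².
  H = kg·m²·s⁻²·A⁻².
  Ω = kg·m²·s⁻³·A⁻².
  So Ω⁻¹ = kg⁻¹·m⁻²·s³·A².
  Combining: s⁻¹·m⁻²·W·Bq⁻²·mol·Gy⁻¹·H·Ω⁻¹ = s⁻¹ · m⁻² · (kg·m²·s⁻³) · s² · mol · (m⁻²·s²) · (kg·m²·s⁻²·A⁻²) · (kg⁻¹·m⁻²·s³·A²) = kg·m⁻²·s·mol.
Left is kg·s⁻¹·mol; right is kg·m⁻²·s·mol — different.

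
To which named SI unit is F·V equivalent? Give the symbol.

C

F = kg⁻¹·m⁻²·s⁴·A².
V = kg·m²·s⁻³·A⁻¹.
Combining: F·V = (kg⁻¹·m⁻²·s⁴·A²) · (kg·m²·s⁻³·A⁻¹) = s·A.
s·A is the base-SI form of the coulomb.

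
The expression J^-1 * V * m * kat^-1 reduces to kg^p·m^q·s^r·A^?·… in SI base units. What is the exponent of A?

J = N·m (work = force × distance),
    = kg·m²·s⁻².
So J⁻¹ = kg⁻¹·m⁻²·s².
V = W/A (potential = power per current),
    = kg·m²·s⁻³·A⁻¹.
kat = mol/s = s⁻¹·mol (catalytic activity).
So kat⁻¹ = s·mol⁻¹.
Combining: J⁻¹·V·m·kat⁻¹ = (kg⁻¹·m⁻²·s²) · (kg·m²·s⁻³·A⁻¹) · m · (s·mol⁻¹) = m·A⁻¹·mol⁻¹.
The exponent of A is -1.

-1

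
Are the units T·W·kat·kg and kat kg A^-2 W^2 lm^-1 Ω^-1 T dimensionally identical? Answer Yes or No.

Left side:
  T = Wb/m² (flux density = flux per area),
      = kg·s⁻²·A⁻¹.
  W = J/s (power = energy per time),
      = kg·m²·s⁻³.
  kat = mol/s = s⁻¹·mol (catalytic activity).
  Combining: T·W·kat·kg = (kg·s⁻²·A⁻¹) · (kg·m²·s⁻³) · (s⁻¹·mol) · kg = kg³·m²·s⁻⁶·A⁻¹·mol.
Right side:
  kat = mol/s = s⁻¹·mol (catalytic activity).
  W = J/s (power = energy per time),
      = kg·m²·s⁻³.
  So W² = kg²·m⁴·s⁻⁶.
  lm = cd·sr = cd (luminous flux; sr is dimensionless).
  So lm⁻¹ = cd⁻¹.
  Ω = V/A (resistance = voltage per current),
      = kg·m²·s⁻³·A⁻².
  So Ω⁻¹ = kg⁻¹·m⁻²·s³·A².
  T = Wb/m² (flux density = flux per area),
      = kg·s⁻²·A⁻¹.
  Combining: kat·kg·A⁻²·W²·lm⁻¹·Ω⁻¹·T = (s⁻¹·mol) · kg · A⁻² · (kg²·m⁴·s⁻⁶) · cd⁻¹ · (kg⁻¹·m⁻²·s³·A²) · (kg·s⁻²·A⁻¹) = kg³·m²·s⁻⁶·A⁻¹·mol·cd⁻¹.
Left is kg³·m²·s⁻⁶·A⁻¹·mol; right is kg³·m²·s⁻⁶·A⁻¹·mol·cd⁻¹ — different.

No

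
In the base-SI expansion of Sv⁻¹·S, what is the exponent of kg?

-1

Sv = m²·s⁻².
So Sv⁻¹ = m⁻²·s².
S = kg⁻¹·m⁻²·s³·A².
Combining: Sv⁻¹·S = (m⁻²·s²) · (kg⁻¹·m⁻²·s³·A²) = kg⁻¹·m⁻⁴·s⁵·A².
The exponent of kg is -1.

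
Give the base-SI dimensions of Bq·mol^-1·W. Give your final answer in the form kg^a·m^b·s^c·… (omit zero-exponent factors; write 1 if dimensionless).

Bq = s⁻¹.
W = kg·m²·s⁻³.
Combining: Bq·mol⁻¹·W = s⁻¹ · mol⁻¹ · (kg·m²·s⁻³) = kg·m²·s⁻⁴·mol⁻¹.

kg·m²·s⁻⁴·mol⁻¹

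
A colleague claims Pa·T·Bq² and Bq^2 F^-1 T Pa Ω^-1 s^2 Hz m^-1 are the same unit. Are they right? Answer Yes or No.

No

Left side:
  Pa = kg·m⁻¹·s⁻².
  T = kg·s⁻²·A⁻¹.
  Bq = s⁻¹.
  So Bq² = s⁻².
  Combining: Pa·T·Bq² = (kg·m⁻¹·s⁻²) · (kg·s⁻²·A⁻¹) · s⁻² = kg²·m⁻¹·s⁻⁶·A⁻¹.
Right side:
  Bq = 1/s = s⁻¹ (activity is decays per second).
  So Bq² = s⁻².
  F = C/V (capacitance = charge per voltage),
      = A·s/(kg·m²·s⁻³·A⁻¹) (substituting C and V),
      = kg⁻¹·m⁻²·s⁴·A².
  So F⁻¹ = kg·m²·s⁻⁴·A⁻².
  T = Wb/m² (flux density = flux per area),
      = kg·s⁻²·A⁻¹.
  Pa = N/m² (pressure = force per area),
      = kg·m⁻¹·s⁻².
  Ω = V/A (resistance = voltage per current),
      = kg·m²·s⁻³·A⁻².
  So Ω⁻¹ = kg⁻¹·m⁻²·s³·A².
  Hz = 1/s = s⁻¹ (frequency is cycles per second).
  Combining: Bq²·F⁻¹·T·Pa·Ω⁻¹·s²·Hz·m⁻¹ = s⁻² · (kg·m²·s⁻⁴·A⁻²) · (kg·s⁻²·A⁻¹) · (kg·m⁻¹·s⁻²) · (kg⁻¹·m⁻²·s³·A²) · s² · s⁻¹ · m⁻¹ = kg²·m⁻²·s⁻⁶·A⁻¹.
Left is kg²·m⁻¹·s⁻⁶·A⁻¹; right is kg²·m⁻²·s⁻⁶·A⁻¹ — different.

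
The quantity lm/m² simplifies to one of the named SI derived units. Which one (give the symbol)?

lx

lm = cd.
Combining: lm·m⁻² = cd · m⁻² = m⁻²·cd.
m⁻²·cd is the base-SI form of the lux.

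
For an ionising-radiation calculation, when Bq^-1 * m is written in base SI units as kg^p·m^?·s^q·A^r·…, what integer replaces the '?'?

1

Bq = s⁻¹.
So Bq⁻¹ = s.
Combining: Bq⁻¹·m = s · m = m·s.
The exponent of m is 1.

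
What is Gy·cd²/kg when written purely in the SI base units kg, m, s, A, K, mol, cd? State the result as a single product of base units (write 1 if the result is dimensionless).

kg⁻¹·m²·s⁻²·cd²

Gy = m²·s⁻².
Combining: kg⁻¹·Gy·cd² = kg⁻¹ · (m²·s⁻²) · cd² = kg⁻¹·m²·s⁻²·cd².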